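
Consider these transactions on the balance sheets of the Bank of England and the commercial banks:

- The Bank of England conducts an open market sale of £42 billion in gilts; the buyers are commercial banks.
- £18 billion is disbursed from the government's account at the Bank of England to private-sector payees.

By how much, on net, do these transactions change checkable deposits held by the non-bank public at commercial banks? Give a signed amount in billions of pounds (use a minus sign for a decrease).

+£18 billion

OMO sale (to banks) £42 billion: the counterparty is a bank, so public deposits are unchanged → 0.
Government spending £18 billion: non-bank counterparties' bank balances rise → +£18B.
Net: 0 + 18 = +£18 billion.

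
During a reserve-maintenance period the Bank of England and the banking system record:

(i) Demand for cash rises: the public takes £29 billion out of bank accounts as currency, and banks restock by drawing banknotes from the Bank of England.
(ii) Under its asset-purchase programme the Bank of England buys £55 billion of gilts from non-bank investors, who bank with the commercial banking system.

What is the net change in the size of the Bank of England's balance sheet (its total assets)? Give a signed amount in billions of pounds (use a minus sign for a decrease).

Currency withdrawal £29 billion: only the composition of liabilities changes → 0.
Asset purchase (from non-banks) £55 billion: a Bank of England asset is acquired → +£55B.
Net: 0 + 55 = +£55 billion.

+£55 billion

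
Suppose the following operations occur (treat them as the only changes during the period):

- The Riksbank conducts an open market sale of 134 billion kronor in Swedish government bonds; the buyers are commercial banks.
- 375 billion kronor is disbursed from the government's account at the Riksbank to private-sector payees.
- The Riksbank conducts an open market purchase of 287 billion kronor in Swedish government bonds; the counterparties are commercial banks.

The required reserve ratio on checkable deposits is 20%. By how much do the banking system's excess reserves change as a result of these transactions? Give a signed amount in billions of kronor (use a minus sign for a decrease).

+453 billion

OMO sale (to banks) 134 billion kronor: reserves −134B, deposits 0.
Government spending 375 billion kronor: reserves +375B, deposits +375B.
OMO purchase (from banks) 287 billion kronor: reserves +287B, deposits 0.
Totals: Δreserves = +528B, Δdeposits = +375B.
Δrequired reserves = 20% × +375B = +75B.
Δexcess reserves = Δreserves − Δrequired = +528B − (+75B) = +453 billion.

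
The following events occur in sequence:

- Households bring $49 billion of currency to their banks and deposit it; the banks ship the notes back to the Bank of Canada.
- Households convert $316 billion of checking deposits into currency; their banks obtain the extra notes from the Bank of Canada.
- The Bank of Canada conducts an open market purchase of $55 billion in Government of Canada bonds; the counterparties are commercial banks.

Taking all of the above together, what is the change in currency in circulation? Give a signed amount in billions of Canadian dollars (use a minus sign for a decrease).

Currency deposit $49 billion: notes return to the central bank → −$49B.
Currency withdrawal $316 billion: notes leave the central bank → +$316B.
OMO purchase (from banks) $55 billion: no currency enters or leaves circulation → 0.
Net: −49 + 316 + 0 = +$267 billion.

+$267 billion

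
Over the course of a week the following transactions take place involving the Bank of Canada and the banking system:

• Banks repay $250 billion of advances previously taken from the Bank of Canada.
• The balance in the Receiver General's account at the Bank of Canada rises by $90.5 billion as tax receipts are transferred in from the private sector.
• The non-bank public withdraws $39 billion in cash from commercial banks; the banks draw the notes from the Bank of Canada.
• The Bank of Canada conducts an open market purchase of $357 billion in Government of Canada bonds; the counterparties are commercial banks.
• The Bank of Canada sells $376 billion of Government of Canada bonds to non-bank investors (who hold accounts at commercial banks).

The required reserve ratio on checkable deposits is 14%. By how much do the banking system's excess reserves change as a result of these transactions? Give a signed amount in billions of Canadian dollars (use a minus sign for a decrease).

-$327.73 billion

Discount-window repayment $250 billion: reserves −$250B, deposits 0.
Government account inflow $90.5 billion: reserves −$90.5B, deposits −$90.5B.
Currency withdrawal $39 billion: reserves −$39B, deposits −$39B.
OMO purchase (from banks) $357 billion: reserves +$357B, deposits 0.
Asset sale (to non-banks) $376 billion: reserves −$376B, deposits −$376B.
Totals: Δreserves = −$398.5B, Δdeposits = −$505.5B.
Δrequired reserves = 14% × −$505.5B = −$70.77B.
Δexcess reserves = Δreserves − Δrequired = −$398.5B − (−$70.77B) = -$327.73 billion.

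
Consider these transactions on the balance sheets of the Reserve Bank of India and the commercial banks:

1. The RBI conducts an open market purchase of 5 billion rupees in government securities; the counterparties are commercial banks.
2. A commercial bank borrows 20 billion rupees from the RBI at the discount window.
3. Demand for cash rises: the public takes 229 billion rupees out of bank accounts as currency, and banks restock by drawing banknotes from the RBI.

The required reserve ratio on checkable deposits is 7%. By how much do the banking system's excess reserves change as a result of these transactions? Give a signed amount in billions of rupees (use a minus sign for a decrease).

-187.97 billion

OMO purchase (from banks) 5 billion rupees: reserves +5B, deposits 0.
Discount-window loan 20 billion rupees: reserves +20B, deposits 0.
Currency withdrawal 229 billion rupees: reserves −229B, deposits −229B.
Totals: Δreserves = −204B, Δdeposits = −229B.
Δrequired reserves = 7% × −229B = −16.03B.
Δexcess reserves = Δreserves − Δrequired = −204B − (−16.03B) = -187.97 billion.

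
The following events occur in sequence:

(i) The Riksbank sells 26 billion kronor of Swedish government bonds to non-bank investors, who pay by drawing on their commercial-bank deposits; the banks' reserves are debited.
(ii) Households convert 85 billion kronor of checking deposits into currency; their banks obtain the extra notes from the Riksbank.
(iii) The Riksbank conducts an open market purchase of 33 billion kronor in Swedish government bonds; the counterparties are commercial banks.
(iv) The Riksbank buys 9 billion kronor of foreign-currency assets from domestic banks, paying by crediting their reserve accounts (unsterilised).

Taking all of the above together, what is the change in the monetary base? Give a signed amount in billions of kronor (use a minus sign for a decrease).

Asset sale (to non-banks) 26 billion kronor: Riksbank balance sheet contracts → −26B.
Currency withdrawal 85 billion kronor: just a shift between currency and reserves — both are base money → 0.
OMO purchase (from banks) 33 billion kronor: Riksbank balance sheet expands → +33B.
FX purchase 9 billion kronor: Riksbank balance sheet expands → +9B.
Net: −26 + 0 + 33 + 9 = +16 billion.

+16 billion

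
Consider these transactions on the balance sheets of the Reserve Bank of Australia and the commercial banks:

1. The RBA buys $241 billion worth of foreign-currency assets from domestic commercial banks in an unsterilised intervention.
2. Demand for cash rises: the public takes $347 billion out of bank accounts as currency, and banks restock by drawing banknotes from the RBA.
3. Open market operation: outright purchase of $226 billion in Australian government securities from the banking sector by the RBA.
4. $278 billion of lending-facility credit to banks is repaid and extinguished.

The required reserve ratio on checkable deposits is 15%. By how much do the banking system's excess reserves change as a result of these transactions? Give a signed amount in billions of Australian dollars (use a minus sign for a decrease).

FX purchase $241 billion: reserves +$241B, deposits 0.
Currency withdrawal $347 billion: reserves −$347B, deposits −$347B.
OMO purchase (from banks) $226 billion: reserves +$226B, deposits 0.
Discount-window repayment $278 billion: reserves −$278B, deposits 0.
Totals: Δreserves = −$158B, Δdeposits = −$347B.
Δrequired reserves = 15% × −$347B = −$52.05B.
Δexcess reserves = Δreserves − Δrequired = −$158B − (−$52.05B) = -$105.95 billion.

-$105.95 billion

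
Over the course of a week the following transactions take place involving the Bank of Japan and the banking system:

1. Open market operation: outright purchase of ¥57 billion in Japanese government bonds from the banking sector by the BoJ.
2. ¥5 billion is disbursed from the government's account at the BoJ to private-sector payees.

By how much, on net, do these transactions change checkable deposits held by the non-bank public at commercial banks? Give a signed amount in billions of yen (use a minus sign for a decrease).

+¥5 billion

BoJ balance sheet:
  Assets:      Securities +¥57B
  Liabilities: Bank reserves +¥62B, Government deposits −¥5B
Commercial banking system:
  Assets:      Reserves at CB +¥62B, Securities −¥57B
  Liabilities: Checkable deposits +¥5B
So the change in checkable deposits held by the non-bank public at commercial banks is +¥5 billion.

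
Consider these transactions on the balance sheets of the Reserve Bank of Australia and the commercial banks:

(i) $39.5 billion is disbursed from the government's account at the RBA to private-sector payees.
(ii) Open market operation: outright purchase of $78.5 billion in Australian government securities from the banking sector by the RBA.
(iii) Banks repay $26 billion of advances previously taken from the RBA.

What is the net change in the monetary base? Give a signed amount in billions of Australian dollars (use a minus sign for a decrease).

RBA balance sheet:
  Assets:      Securities +$78.5B, Loans to banks −$26B
  Liabilities: Bank reserves +$92B, Government deposits −$39.5B
Monetary base = currency + reserves: 0 + (+$92B) = +$92 billion.

+$92 billion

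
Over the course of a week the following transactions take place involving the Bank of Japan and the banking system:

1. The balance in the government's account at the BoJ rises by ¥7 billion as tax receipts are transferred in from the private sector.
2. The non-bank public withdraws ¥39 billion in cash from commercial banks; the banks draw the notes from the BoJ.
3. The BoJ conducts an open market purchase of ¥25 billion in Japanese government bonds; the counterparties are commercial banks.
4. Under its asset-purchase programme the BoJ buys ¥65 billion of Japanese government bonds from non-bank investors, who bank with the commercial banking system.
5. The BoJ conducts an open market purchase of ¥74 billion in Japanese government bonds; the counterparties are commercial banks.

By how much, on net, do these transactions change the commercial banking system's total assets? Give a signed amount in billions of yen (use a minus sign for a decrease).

BoJ balance sheet:
  Assets:      Securities +¥164B
  Liabilities: Bank reserves +¥118B, Currency in circulation +¥39B, Government deposits +¥7B
Commercial banking system:
  Assets:      Reserves at CB +¥118B, Securities −¥99B
  Liabilities: Checkable deposits +¥19B
Change in total bank assets = +¥19 billion.

+¥19 billion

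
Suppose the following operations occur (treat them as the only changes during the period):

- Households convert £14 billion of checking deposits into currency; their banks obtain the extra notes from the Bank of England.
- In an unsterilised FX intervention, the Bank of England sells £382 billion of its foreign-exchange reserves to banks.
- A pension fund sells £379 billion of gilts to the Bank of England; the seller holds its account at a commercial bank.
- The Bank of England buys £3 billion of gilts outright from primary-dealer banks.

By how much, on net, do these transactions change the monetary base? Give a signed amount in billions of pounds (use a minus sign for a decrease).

£0 (no change)

Currency withdrawal £14 billion: just a shift between currency and reserves — both are base money → 0.
FX sale £382 billion: Bank of England balance sheet contracts → −£382B.
Asset purchase (from non-banks) £379 billion: Bank of England balance sheet expands → +£379B.
OMO purchase (from banks) £3 billion: Bank of England balance sheet expands → +£3B.
Net: 0 − 382 + 379 + 3 = £0 (no change).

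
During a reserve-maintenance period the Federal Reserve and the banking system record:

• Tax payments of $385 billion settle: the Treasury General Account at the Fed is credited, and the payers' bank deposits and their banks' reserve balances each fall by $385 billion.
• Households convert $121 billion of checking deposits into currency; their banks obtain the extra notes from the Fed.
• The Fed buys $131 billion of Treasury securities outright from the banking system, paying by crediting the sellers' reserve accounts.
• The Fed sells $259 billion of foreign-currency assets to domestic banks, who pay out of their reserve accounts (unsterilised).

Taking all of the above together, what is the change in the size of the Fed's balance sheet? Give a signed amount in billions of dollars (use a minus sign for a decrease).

Fed balance sheet:
  Assets:      Securities +$131B, Foreign assets −$259B
  Liabilities: Bank reserves −$634B, Currency in circulation +$121B, Government deposits +$385B
Commercial banking system:
  Assets:      Reserves at CB −$634B, Securities −$131B, Foreign assets +$259B
  Liabilities: Checkable deposits −$506B
Change in total Fed assets = -$128 billion.

-$128 billion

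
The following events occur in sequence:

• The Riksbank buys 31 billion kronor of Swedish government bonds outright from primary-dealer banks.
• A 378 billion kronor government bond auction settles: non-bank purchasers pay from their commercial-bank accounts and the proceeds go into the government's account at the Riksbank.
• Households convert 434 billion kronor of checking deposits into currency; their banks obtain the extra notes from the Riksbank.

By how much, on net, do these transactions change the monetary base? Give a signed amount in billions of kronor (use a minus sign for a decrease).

OMO purchase (from banks) 31 billion kronor: Riksbank balance sheet expands → +31B.
Government account inflow 378 billion kronor: reserves shift to a non-base liability → −378B.
Currency withdrawal 434 billion kronor: just a shift between currency and reserves — both are base money → 0.
Net: 31 − 378 + 0 = -347 billion.

-347 billion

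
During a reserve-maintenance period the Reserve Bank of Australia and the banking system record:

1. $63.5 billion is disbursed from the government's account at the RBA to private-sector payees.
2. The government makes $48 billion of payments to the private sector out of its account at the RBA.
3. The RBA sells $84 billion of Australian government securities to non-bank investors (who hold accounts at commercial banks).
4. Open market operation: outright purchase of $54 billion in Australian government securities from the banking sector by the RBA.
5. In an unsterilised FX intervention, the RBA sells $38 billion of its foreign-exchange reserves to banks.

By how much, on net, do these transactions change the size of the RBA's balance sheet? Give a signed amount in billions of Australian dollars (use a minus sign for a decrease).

Government spending $63.5 billion: only the composition of liabilities changes → 0.
Government spending $48 billion: only the composition of liabilities changes → 0.
Asset sale (to non-banks) $84 billion: an RBA asset is shed → −$84B.
OMO purchase (from banks) $54 billion: an RBA asset is acquired → +$54B.
FX sale $38 billion: an RBA asset is shed → −$38B.
Net: 0 + 0 − 84 + 54 − 38 = -$68 billion.

-$68 billion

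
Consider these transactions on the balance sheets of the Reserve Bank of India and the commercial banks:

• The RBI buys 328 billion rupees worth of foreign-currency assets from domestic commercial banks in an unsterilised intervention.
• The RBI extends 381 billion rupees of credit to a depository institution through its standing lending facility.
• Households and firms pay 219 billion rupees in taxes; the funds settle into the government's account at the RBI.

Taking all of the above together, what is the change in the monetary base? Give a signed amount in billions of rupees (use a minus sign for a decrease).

FX purchase 328 billion rupees: RBI balance sheet expands → +328B.
Discount-window loan 381 billion rupees: RBI balance sheet expands → +381B.
Government account inflow 219 billion rupees: reserves shift to a non-base liability → −219B.
Net: 328 + 381 − 219 = +490 billion.

+490 billion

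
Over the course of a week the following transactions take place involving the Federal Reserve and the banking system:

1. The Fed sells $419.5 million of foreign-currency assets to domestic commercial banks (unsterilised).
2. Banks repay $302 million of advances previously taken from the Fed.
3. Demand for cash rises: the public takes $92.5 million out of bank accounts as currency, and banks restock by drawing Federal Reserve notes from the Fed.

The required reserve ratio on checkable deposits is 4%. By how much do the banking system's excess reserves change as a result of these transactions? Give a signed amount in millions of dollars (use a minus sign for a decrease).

-$810.3 million

FX sale $419.5 million: reserves −$419.5M, deposits 0.
Discount-window repayment $302 million: reserves −$302M, deposits 0.
Currency withdrawal $92.5 million: reserves −$92.5M, deposits −$92.5M.
Totals: Δreserves = −$814M, Δdeposits = −$92.5M.
Δrequired reserves = 4% × −$92.5M = −$3.7M.
Δexcess reserves = Δreserves − Δrequired = −$814M − (−$3.7M) = -$810.3 million.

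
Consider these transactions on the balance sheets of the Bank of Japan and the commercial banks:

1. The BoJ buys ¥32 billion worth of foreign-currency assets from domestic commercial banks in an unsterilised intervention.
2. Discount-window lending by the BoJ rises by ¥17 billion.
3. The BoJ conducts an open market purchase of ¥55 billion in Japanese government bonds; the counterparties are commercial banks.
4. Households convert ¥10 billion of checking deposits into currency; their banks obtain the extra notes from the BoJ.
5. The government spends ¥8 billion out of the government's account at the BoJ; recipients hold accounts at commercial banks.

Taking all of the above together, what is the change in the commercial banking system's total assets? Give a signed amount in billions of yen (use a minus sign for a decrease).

BoJ balance sheet:
  Assets:      Securities +¥55B, Loans to banks +¥17B, Foreign assets +¥32B
  Liabilities: Bank reserves +¥102B, Currency in circulation +¥10B, Government deposits −¥8B
Commercial banking system:
  Assets:      Reserves at CB +¥102B, Securities −¥55B, Foreign assets −¥32B
  Liabilities: Checkable deposits −¥2B, Borrowings from CB +¥17B
Change in total bank assets = +¥15 billion.

+¥15 billion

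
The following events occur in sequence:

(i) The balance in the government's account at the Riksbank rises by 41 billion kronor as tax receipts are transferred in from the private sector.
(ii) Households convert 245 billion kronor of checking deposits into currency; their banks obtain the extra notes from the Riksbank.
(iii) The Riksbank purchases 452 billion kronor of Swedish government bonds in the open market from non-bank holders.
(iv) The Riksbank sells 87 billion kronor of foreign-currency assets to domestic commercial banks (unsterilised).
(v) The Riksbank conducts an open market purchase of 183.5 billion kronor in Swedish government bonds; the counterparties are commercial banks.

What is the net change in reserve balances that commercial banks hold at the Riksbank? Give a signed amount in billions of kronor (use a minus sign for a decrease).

+262.5 billion

Riksbank balance sheet:
  Assets:      Securities +635.5B, Foreign assets −87B
  Liabilities: Bank reserves +262.5B, Currency in circulation +245B, Government deposits +41B
So the change in reserve balances that commercial banks hold at the Riksbank is +262.5 billion.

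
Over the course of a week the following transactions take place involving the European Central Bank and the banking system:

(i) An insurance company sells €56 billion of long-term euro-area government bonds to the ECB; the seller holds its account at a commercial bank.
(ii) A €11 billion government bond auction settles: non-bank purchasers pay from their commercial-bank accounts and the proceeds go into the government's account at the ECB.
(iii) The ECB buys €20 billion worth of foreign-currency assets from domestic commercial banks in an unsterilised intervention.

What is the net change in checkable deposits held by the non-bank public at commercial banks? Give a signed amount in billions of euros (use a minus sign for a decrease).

+€45 billion

ECB balance sheet:
  Assets:      Securities +€56B, Foreign assets +€20B
  Liabilities: Bank reserves +€65B, Government deposits +€11B
Commercial banking system:
  Assets:      Reserves at CB +€65B, Foreign assets −€20B
  Liabilities: Checkable deposits +€45B
So the change in checkable deposits held by the non-bank public at commercial banks is +€45 billion.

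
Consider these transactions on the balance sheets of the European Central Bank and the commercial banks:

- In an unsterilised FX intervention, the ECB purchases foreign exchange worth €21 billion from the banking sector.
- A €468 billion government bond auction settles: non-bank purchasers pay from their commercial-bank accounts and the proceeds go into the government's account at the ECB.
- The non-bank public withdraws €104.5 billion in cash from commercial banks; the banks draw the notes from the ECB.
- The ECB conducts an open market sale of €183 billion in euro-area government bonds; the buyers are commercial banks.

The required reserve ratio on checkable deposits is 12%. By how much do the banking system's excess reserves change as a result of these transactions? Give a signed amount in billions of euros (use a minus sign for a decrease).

FX purchase €21 billion: reserves +€21B, deposits 0.
Government account inflow €468 billion: reserves −€468B, deposits −€468B.
Currency withdrawal €104.5 billion: reserves −€104.5B, deposits −€104.5B.
OMO sale (to banks) €183 billion: reserves −€183B, deposits 0.
Totals: Δreserves = −€734.5B, Δdeposits = −€572.5B.
Δrequired reserves = 12% × −€572.5B = −€68.7B.
Δexcess reserves = Δreserves − Δrequired = −€734.5B − (−€68.7B) = -€665.8 billion.

-€665.8 billion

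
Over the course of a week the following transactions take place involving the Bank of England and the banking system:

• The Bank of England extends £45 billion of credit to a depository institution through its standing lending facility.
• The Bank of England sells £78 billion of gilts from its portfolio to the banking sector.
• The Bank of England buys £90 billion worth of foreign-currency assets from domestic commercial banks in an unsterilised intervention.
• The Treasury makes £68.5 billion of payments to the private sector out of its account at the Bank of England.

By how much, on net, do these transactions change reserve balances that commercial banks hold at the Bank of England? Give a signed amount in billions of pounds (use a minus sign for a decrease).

Discount-window loan £45 billion: the loan is credited to the bank's reserve account → +£45B.
OMO sale (to banks) £78 billion: the buying banks pay out of their reserve balances → −£78B.
FX purchase £90 billion: the Bank of England pays by crediting reserve accounts → +£90B.
Government spending £68.5 billion: government payments flow into bank reserve accounts → +£68.5B.
Net: 45 − 78 + 90 + 68.5 = +£125.5 billion.

+£125.5 billion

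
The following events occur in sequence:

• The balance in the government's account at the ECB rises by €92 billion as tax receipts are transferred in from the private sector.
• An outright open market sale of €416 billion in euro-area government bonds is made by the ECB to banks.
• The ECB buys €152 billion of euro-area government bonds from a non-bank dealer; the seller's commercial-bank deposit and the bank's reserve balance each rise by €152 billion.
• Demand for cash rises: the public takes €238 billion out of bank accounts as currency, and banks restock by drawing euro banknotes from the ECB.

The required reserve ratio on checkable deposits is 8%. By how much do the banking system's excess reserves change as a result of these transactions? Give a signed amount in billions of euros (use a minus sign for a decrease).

Government account inflow €92 billion: reserves −€92B, deposits −€92B.
OMO sale (to banks) €416 billion: reserves −€416B, deposits 0.
Asset purchase (from non-banks) €152 billion: reserves +€152B, deposits +€152B.
Currency withdrawal €238 billion: reserves −€238B, deposits −€238B.
Totals: Δreserves = −€594B, Δdeposits = −€178B.
Δrequired reserves = 8% × −€178B = −€14.24B.
Δexcess reserves = Δreserves − Δrequired = −€594B − (−€14.24B) = -€579.76 billion.

-€579.76 billion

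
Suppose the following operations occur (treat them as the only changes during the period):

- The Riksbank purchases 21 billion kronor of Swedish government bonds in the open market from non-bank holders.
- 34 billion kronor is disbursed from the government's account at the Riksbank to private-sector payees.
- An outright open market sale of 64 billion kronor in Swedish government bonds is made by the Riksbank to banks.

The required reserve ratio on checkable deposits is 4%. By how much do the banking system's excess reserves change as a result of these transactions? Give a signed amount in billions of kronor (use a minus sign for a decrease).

Asset purchase (from non-banks) 21 billion kronor: reserves +21B, deposits +21B.
Government spending 34 billion kronor: reserves +34B, deposits +34B.
OMO sale (to banks) 64 billion kronor: reserves −64B, deposits 0.
Totals: Δreserves = −9B, Δdeposits = +55B.
Δrequired reserves = 4% × +55B = +2.2B.
Δexcess reserves = Δreserves − Δrequired = −9B − (+2.2B) = -11.2 billion.

-11.2 billion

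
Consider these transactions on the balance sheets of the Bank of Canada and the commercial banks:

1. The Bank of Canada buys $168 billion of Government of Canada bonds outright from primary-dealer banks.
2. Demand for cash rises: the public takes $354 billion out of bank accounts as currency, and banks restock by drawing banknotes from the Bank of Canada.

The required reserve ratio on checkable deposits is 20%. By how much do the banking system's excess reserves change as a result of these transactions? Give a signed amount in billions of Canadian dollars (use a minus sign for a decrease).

OMO purchase (from banks) $168 billion: reserves +$168B, deposits 0.
Currency withdrawal $354 billion: reserves −$354B, deposits −$354B.
Totals: Δreserves = −$186B, Δdeposits = −$354B.
Δrequired reserves = 20% × −$354B = −$70.8B.
Δexcess reserves = Δreserves − Δrequired = −$186B − (−$70.8B) = -$115.2 billion.

-$115.2 billion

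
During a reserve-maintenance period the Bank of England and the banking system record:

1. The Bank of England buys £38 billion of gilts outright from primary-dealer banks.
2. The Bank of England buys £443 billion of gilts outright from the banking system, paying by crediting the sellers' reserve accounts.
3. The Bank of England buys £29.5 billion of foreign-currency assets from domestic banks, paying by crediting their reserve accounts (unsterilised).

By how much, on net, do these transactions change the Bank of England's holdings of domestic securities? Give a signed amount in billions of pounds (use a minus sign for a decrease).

+£481 billion

Bank of England balance sheet:
  Assets:      Securities +£481B, Foreign assets +£29.5B
  Liabilities: Bank reserves +£510.5B
So the change in the Bank of England's holdings of domestic securities is +£481 billion.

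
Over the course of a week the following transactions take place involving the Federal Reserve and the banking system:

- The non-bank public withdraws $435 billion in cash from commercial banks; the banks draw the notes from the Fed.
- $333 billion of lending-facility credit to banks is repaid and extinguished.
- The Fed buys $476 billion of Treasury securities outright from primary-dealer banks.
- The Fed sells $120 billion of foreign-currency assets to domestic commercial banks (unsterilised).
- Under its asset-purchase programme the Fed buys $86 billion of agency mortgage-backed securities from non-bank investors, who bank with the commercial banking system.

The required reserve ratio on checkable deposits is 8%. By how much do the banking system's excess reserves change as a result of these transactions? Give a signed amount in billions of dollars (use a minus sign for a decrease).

-$298.08 billion

Currency withdrawal $435 billion: reserves −$435B, deposits −$435B.
Discount-window repayment $333 billion: reserves −$333B, deposits 0.
OMO purchase (from banks) $476 billion: reserves +$476B, deposits 0.
FX sale $120 billion: reserves −$120B, deposits 0.
Asset purchase (from non-banks) $86 billion: reserves +$86B, deposits +$86B.
Totals: Δreserves = −$326B, Δdeposits = −$349B.
Δrequired reserves = 8% × −$349B = −$27.92B.
Δexcess reserves = Δreserves − Δrequired = −$326B − (−$27.92B) = -$298.08 billion.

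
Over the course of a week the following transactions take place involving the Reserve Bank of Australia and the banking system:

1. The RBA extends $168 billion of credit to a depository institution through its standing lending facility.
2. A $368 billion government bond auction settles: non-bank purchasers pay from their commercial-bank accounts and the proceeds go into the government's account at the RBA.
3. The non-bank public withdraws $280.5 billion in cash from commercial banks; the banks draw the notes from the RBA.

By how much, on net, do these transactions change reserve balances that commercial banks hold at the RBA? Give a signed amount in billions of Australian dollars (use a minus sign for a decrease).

RBA balance sheet:
  Assets:      Loans to banks +$168B
  Liabilities: Bank reserves −$480.5B, Currency in circulation +$280.5B, Government deposits +$368B
Commercial banking system:
  Assets:      Reserves at CB −$480.5B
  Liabilities: Checkable deposits −$648.5B, Borrowings from CB +$168B
So the change in reserve balances that commercial banks hold at the RBA is -$480.5 billion.

-$480.5 billion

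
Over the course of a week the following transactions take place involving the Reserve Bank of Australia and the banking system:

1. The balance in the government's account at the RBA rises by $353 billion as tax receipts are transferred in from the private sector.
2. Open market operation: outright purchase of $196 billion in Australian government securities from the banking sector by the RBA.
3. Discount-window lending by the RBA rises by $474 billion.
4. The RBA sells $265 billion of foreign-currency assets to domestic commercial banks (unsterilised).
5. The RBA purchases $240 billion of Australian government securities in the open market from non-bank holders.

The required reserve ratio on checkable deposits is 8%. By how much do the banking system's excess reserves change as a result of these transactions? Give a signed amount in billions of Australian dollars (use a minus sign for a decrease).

Government account inflow $353 billion: reserves −$353B, deposits −$353B.
OMO purchase (from banks) $196 billion: reserves +$196B, deposits 0.
Discount-window loan $474 billion: reserves +$474B, deposits 0.
FX sale $265 billion: reserves −$265B, deposits 0.
Asset purchase (from non-banks) $240 billion: reserves +$240B, deposits +$240B.
Totals: Δreserves = +$292B, Δdeposits = −$113B.
Δrequired reserves = 8% × −$113B = −$9.04B.
Δexcess reserves = Δreserves − Δrequired = +$292B − (−$9.04B) = +$301.04 billion.

+$301.04 billion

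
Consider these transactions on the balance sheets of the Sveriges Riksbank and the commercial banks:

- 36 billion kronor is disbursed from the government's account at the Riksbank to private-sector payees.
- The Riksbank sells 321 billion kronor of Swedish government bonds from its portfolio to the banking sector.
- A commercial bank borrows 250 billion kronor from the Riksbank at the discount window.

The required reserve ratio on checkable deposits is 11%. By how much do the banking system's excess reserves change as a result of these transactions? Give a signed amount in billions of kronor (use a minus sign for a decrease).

Government spending 36 billion kronor: reserves +36B, deposits +36B.
OMO sale (to banks) 321 billion kronor: reserves −321B, deposits 0.
Discount-window loan 250 billion kronor: reserves +250B, deposits 0.
Totals: Δreserves = −35B, Δdeposits = +36B.
Δrequired reserves = 11% × +36B = +3.96B.
Δexcess reserves = Δreserves − Δrequired = −35B − (+3.96B) = -38.96 billion.

-38.96 billion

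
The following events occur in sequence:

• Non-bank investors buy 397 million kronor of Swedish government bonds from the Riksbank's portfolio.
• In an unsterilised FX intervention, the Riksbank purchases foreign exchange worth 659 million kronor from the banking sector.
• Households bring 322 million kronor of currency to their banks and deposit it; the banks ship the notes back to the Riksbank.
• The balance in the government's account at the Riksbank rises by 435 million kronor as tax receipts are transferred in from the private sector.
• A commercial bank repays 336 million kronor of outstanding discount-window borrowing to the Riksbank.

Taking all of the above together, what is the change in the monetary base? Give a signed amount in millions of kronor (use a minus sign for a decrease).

-509 million

Asset sale (to non-banks) 397 million kronor: Riksbank balance sheet contracts → −397M.
FX purchase 659 million kronor: Riksbank balance sheet expands → +659M.
Currency deposit 322 million kronor: just a shift between currency and reserves — both are base money → 0.
Government account inflow 435 million kronor: reserves shift to a non-base liability → −435M.
Discount-window repayment 336 million kronor: Riksbank balance sheet contracts → −336M.
Net: −397 + 659 + 0 − 435 − 336 = -509 million.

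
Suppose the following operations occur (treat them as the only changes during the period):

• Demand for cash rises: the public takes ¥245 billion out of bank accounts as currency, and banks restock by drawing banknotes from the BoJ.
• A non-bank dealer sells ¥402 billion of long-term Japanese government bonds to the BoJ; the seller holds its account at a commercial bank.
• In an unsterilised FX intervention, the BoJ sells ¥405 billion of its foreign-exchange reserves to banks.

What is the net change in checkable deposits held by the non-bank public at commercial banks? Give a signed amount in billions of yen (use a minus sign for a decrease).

Currency withdrawal ¥245 billion: non-bank counterparties' bank balances fall → −¥245B.
Asset purchase (from non-banks) ¥402 billion: non-bank counterparties' bank balances rise → +¥402B.
FX sale ¥405 billion: the counterparty is a bank, so public deposits are unchanged → 0.
Net: −245 + 402 + 0 = +¥157 billion.

+¥157 billion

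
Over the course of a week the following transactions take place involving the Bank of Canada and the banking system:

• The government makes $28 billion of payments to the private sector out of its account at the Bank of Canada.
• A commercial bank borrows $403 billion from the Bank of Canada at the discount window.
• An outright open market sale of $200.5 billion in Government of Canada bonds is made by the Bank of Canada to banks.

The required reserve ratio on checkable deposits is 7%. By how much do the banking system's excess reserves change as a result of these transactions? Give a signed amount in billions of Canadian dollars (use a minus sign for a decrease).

+$228.54 billion

Government spending $28 billion: reserves +$28B, deposits +$28B.
Discount-window loan $403 billion: reserves +$403B, deposits 0.
OMO sale (to banks) $200.5 billion: reserves −$200.5B, deposits 0.
Totals: Δreserves = +$230.5B, Δdeposits = +$28B.
Δrequired reserves = 7% × +$28B = +$1.96B.
Δexcess reserves = Δreserves − Δrequired = +$230.5B − (+$1.96B) = +$228.54 billion.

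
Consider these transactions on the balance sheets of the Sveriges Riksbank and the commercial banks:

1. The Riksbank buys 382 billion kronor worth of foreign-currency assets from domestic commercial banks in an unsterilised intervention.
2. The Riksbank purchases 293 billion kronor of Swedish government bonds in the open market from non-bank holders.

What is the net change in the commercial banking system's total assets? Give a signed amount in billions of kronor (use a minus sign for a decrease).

+293 billion

FX purchase 382 billion kronor: just an asset swap on bank balance sheets → 0.
Asset purchase (from non-banks) 293 billion kronor: bank balance sheets expand → +293B.
Net: 0 + 293 = +293 billion.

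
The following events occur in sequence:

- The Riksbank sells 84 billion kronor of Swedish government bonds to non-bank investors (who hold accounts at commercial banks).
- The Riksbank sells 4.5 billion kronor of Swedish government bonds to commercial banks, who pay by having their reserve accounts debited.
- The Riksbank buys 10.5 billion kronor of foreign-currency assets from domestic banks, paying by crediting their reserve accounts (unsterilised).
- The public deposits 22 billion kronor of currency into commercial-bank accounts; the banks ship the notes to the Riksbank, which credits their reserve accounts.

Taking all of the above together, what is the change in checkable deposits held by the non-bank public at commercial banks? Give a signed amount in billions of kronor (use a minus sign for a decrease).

Asset sale (to non-banks) 84 billion kronor: non-bank counterparties' bank balances fall → −84B.
OMO sale (to banks) 4.5 billion kronor: the counterparty is a bank, so public deposits are unchanged → 0.
FX purchase 10.5 billion kronor: the counterparty is a bank, so public deposits are unchanged → 0.
Currency deposit 22 billion kronor: non-bank counterparties' bank balances rise → +22B.
Net: −84 + 0 + 0 + 22 = -62 billion.

-62 billion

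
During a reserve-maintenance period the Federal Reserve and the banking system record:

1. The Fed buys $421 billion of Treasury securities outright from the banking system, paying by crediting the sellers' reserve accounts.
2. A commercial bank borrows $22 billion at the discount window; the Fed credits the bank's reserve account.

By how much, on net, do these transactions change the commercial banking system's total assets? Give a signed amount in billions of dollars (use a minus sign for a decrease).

OMO purchase (from banks) $421 billion: just an asset swap on bank balance sheets → 0.
Discount-window loan $22 billion: bank balance sheets expand → +$22B.
Net: 0 + 22 = +$22 billion.

+$22 billion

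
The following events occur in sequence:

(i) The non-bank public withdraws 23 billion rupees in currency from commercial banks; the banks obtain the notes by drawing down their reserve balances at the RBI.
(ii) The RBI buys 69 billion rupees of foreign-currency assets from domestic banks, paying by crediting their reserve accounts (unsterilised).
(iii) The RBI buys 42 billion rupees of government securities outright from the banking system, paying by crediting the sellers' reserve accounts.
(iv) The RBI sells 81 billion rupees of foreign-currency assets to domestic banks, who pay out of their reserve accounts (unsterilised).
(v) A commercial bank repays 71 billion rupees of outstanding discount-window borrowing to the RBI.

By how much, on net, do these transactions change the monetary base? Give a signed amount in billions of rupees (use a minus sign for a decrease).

-41 billion

Currency withdrawal 23 billion rupees: just a shift between currency and reserves — both are base money → 0.
FX purchase 69 billion rupees: RBI balance sheet expands → +69B.
OMO purchase (from banks) 42 billion rupees: RBI balance sheet expands → +42B.
FX sale 81 billion rupees: RBI balance sheet contracts → −81B.
Discount-window repayment 71 billion rupees: RBI balance sheet contracts → −71B.
Net: 0 + 69 + 42 − 81 − 71 = -41 billion.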